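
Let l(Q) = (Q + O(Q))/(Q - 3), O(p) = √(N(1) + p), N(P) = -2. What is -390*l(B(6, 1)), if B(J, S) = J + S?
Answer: -1365/2 - 195*√5/2 ≈ -900.52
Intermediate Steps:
O(p) = √(-2 + p)
l(Q) = (Q + √(-2 + Q))/(-3 + Q) (l(Q) = (Q + √(-2 + Q))/(Q - 3) = (Q + √(-2 + Q))/(-3 + Q))
-390*l(B(6, 1)) = -390*((6 + 1) + √(-2 + (6 + 1)))/(-3 + (6 + 1)) = -390*(7 + √(-2 + 7))/(-3 + 7) = -390*(7 + √5)/4 = -195*(7 + √5)/2 = -390*(7/4 + √5/4) = -1365/2 - 195*√5/2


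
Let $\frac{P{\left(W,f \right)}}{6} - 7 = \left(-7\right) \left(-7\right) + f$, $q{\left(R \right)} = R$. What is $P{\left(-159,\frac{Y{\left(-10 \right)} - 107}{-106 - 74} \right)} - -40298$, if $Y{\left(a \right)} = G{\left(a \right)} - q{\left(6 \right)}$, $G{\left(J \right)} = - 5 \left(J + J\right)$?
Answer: $\frac{1219033}{30} \approx 40634.0$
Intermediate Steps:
$G{\left(J \right)} = - 10 J$ ($G{\left(J \right)} = - 5 \cdot 2 J = - 10 J$)
$Y{\left(a \right)} = -6 - 10 a$ ($Y{\left(a \right)} = - 10 a - 6 = -6 - 10 a$)
$P{\left(W,f \right)} = 336 + 6 f$ ($P{\left(W,f \right)} = 42 + 6 \left(\left(-7\right) \left(-7\right) + f\right) = 42 + 6 \left(49 + f\right) = 42 + \left(294 + 6 f\right) = 336 + 6 f$)
$P{\left(-159,\frac{Y{\left(-10 \right)} - 107}{-106 - 74} \right)} - -40298 = \left(336 + 6 \frac{\left(-6 - -100\right) - 107}{-106 - 74}\right) - -40298 = \left(336 + 6 \frac{\left(-6 + 100\right) - 107}{-180}\right) + 40298 = \left(336 + 6 \left(94 - 107\right) \left(- \frac{1}{180}\right)\right) + 40298 = \left(336 + 6 \left(\left(-13\right) \left(- \frac{1}{180}\right)\right)\right) + 40298 = \left(336 + 6 \cdot \frac{13}{180}\right) + 40298 = \left(336 + \frac{13}{30}\right) + 40298 = \frac{10093}{30} + 40298 = \frac{1219033}{30}$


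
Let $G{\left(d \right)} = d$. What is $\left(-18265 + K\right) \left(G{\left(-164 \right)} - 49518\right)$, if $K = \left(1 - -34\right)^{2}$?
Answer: $846581280$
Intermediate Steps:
$K = 1225$ ($K = \left(1 + 34\right)^{2} = 35^{2} = 1225$)
$\left(-18265 + K\right) \left(G{\left(-164 \right)} - 49518\right) = \left(-18265 + 1225\right) \left(-164 - 49518\right) = \left(-17040\right) \left(-49682\right) = 846581280$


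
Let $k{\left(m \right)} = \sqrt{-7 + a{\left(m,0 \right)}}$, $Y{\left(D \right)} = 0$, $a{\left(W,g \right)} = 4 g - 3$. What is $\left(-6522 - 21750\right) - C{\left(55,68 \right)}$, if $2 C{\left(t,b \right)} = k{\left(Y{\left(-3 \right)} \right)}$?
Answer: $-28272 - \frac{i \sqrt{10}}{2} \approx -28272.0 - 1.5811 i$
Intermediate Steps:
$a{\left(W,g \right)} = -3 + 4 g$
$k{\left(m \right)} = i \sqrt{10}$ ($k{\left(m \right)} = \sqrt{-7 + \left(-3 + 4 \cdot 0\right)} = \sqrt{-7 + \left(-3 + 0\right)} = \sqrt{-7 - 3} = \sqrt{-10} = i \sqrt{10}$)
$C{\left(t,b \right)} = \frac{i \sqrt{10}}{2}$
$\left(-6522 - 21750\right) - C{\left(55,68 \right)} = \left(-6522 - 21750\right) - \frac{i \sqrt{10}}{2} = -28272 - \frac{i \sqrt{10}}{2}$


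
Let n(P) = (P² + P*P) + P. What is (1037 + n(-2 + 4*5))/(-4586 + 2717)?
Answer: -1703/1869 ≈ -0.91118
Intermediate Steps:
n(P) = P + 2*P² (n(P) = (P² + P²) + P = 2*P² + P = P + 2*P²)
(1037 + n(-2 + 4*5))/(-4586 + 2717) = (1037 + (-2 + 4*5)*(1 + 2*(-2 + 4*5)))/(-4586 + 2717) = (1037 + (-2 + 20)*(1 + 2*(-2 + 20)))/(-1869) = (1037 + 18*(1 + 2*18))*(-1/1869) = (1037 + 18*(1 + 36))*(-1/1869) = (1037 + 18*37)*(-1/1869) = (1037 + 666)*(-1/1869) = 1703*(-1/1869) = -1703/1869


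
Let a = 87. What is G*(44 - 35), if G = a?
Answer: 783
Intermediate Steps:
G = 87
G*(44 - 35) = 87*(44 - 35) = 87*9 = 783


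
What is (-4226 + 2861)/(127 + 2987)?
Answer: -455/1038 ≈ -0.43834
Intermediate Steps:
(-4226 + 2861)/(127 + 2987) = -1365/3114 = -1365*1/3114 = -455/1038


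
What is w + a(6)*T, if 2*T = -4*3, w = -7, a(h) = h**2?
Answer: -223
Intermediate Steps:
T = -6 (T = (-4*3)/2 = (1/2)*(-12) = -6)
w + a(6)*T = -7 + 6**2*(-6) = -7 + 36*(-6) = -7 - 216 = -223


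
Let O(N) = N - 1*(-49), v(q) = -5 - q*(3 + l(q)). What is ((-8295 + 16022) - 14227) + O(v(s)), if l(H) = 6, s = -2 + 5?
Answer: -6483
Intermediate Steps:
s = 3
v(q) = -5 - 9*q (v(q) = -5 - q*(3 + 6) = -5 - q*9 = -5 - 9*q)
O(N) = 49 + N (O(N) = N + 49 = 49 + N)
((-8295 + 16022) - 14227) + O(v(s)) = ((-8295 + 16022) - 14227) + (49 + (-5 - 9*3)) = (7727 - 14227) + (49 + (-5 - 27)) = -6500 + (49 - 32) = -6500 + 17 = -6483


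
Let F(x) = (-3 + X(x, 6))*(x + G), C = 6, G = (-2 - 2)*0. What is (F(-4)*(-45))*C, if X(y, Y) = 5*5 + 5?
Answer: 29160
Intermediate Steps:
X(y, Y) = 30 (X(y, Y) = 25 + 5 = 30)
G = 0 (G = -4*0 = 0)
F(x) = 27*x (F(x) = (-3 + 30)*(x + 0) = 27*x)
(F(-4)*(-45))*C = ((27*(-4))*(-45))*6 = -108*(-45)*6 = 4860*6 = 29160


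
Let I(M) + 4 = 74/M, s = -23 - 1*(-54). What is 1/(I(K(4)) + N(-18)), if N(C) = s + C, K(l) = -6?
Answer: -3/10 ≈ -0.30000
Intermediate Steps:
s = 31 (s = -23 + 54 = 31)
N(C) = 31 + C
I(M) = -4 + 74/M
1/(I(K(4)) + N(-18)) = 1/((-4 + 74/(-6)) + (31 - 18)) = 1/((-4 + 74*(-1/6)) + 13) = 1/((-4 - 37/3) + 13) = 1/(-49/3 + 13) = 1/(-10/3) = -3/10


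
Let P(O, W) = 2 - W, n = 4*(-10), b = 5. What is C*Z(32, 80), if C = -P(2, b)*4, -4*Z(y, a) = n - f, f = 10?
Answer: 150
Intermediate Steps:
n = -40
Z(y, a) = 25/2 (Z(y, a) = -(-40 - 1*10)/4 = -(-40 - 10)/4 = -¼*(-50) = 25/2)
C = 12 (C = -(2 - 1*5)*4 = -(2 - 5)*4 = -1*(-3)*4 = 3*4 = 12)
C*Z(32, 80) = 12*(25/2) = 150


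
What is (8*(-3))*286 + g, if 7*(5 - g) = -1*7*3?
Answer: -6856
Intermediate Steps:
g = 8 (g = 5 - (-1*7)*3/7 = 5 - (-1)*3 = 5 - ⅐*(-21) = 5 + 3 = 8)
(8*(-3))*286 + g = (8*(-3))*286 + 8 = -24*286 + 8 = -6864 + 8 = -6856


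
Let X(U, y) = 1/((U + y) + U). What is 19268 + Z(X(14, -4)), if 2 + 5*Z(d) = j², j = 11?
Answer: 96459/5 ≈ 19292.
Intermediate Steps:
X(U, y) = 1/(y + 2*U)
Z(d) = 119/5 (Z(d) = -⅖ + (⅕)*11² = -⅖ + (⅕)*121 = -⅖ + 121/5 = 119/5)
19268 + Z(X(14, -4)) = 19268 + 119/5 = 96459/5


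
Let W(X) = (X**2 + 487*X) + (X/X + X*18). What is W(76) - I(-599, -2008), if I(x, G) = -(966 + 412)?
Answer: 45535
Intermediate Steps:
I(x, G) = -1378 (I(x, G) = -1*1378 = -1378)
W(X) = 1 + X**2 + 505*X (W(X) = (X**2 + 487*X) + (1 + 18*X) = 1 + X**2 + 505*X)
W(76) - I(-599, -2008) = (1 + 76**2 + 505*76) - 1*(-1378) = (1 + 5776 + 38380) + 1378 = 44157 + 1378 = 45535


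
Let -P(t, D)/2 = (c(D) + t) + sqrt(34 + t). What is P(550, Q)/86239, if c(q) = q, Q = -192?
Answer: -716/86239 - 4*sqrt(146)/86239 ≈ -0.0088630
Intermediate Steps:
P(t, D) = -2*D - 2*t - 2*sqrt(34 + t) (P(t, D) = -2*((D + t) + sqrt(34 + t)) = -2*(D + t + sqrt(34 + t)) = -2*D - 2*t - 2*sqrt(34 + t))
P(550, Q)/86239 = (-2*(-192) - 2*550 - 2*sqrt(34 + 550))/86239 = (384 - 1100 - 4*sqrt(146))*(1/86239) = (-716 - 4*sqrt(146))*(1/86239) = -716/86239 - 4*sqrt(146)/86239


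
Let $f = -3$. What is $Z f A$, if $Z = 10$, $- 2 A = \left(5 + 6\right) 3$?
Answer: $495$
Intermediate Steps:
$A = - \frac{33}{2}$ ($A = - \frac{\left(5 + 6\right) 3}{2} = - \frac{11 \cdot 3}{2} = \left(- \frac{1}{2}\right) 33 = - \frac{33}{2} \approx -16.5$)
$Z f A = 10 \left(-3\right) \left(- \frac{33}{2}\right) = \left(-30\right) \left(- \frac{33}{2}\right) = 495$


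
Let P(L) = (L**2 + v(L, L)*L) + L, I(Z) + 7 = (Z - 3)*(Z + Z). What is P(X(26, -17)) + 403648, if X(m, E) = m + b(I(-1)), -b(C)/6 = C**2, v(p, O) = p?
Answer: 404468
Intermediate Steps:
I(Z) = -7 + 2*Z*(-3 + Z) (I(Z) = -7 + (Z - 3)*(Z + Z) = -7 + (-3 + Z)*(2*Z) = -7 + 2*Z*(-3 + Z))
b(C) = -6*C**2
X(m, E) = -6 + m (X(m, E) = m - 6*(-7 - 6*(-1) + 2*(-1)**2)**2 = m - 6*(-7 + 6 + 2*1)**2 = m - 6*(-7 + 6 + 2)**2 = m - 6*1**2 = m - 6*1 = m - 6 = -6 + m)
P(L) = L + 2*L**2 (P(L) = (L**2 + L*L) + L = (L**2 + L**2) + L = 2*L**2 + L = L + 2*L**2)
P(X(26, -17)) + 403648 = (-6 + 26)*(1 + 2*(-6 + 26)) + 403648 = 20*(1 + 2*20) + 403648 = 20*(1 + 40) + 403648 = 20*41 + 403648 = 820 + 403648 = 404468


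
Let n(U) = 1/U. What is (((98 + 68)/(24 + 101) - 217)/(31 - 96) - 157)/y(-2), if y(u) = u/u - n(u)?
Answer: -832444/8125 ≈ -102.45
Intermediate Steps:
y(u) = 1 - 1/u (y(u) = u/u - 1/u = 1 - 1/u)
(((98 + 68)/(24 + 101) - 217)/(31 - 96) - 157)/y(-2) = (((98 + 68)/(24 + 101) - 217)/(31 - 96) - 157)/(((-1 - 2)/(-2))) = ((166/125 - 217)/(-65) - 157)/((-½*(-3))) = ((166*(1/125) - 217)*(-1/65) - 157)/(3/2) = ((166/125 - 217)*(-1/65) - 157)*(⅔) = (-26959/125*(-1/65) - 157)*(⅔) = (26959/8125 - 157)*(⅔) = -1248666/8125*⅔ = -832444/8125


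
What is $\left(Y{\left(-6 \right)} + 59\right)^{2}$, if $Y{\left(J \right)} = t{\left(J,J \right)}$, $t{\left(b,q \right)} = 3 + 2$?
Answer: $4096$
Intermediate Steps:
$t{\left(b,q \right)} = 5$
$Y{\left(J \right)} = 5$
$\left(Y{\left(-6 \right)} + 59\right)^{2} = \left(5 + 59\right)^{2} = 64^{2} = 4096$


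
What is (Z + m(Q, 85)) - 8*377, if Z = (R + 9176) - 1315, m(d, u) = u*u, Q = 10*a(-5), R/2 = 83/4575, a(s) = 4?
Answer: 55220416/4575 ≈ 12070.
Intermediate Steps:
R = 166/4575 (R = 2*(83/4575) = 166/4575 ≈ 0.036284)
Q = 40 (Q = 10*4 = 40)
m(d, u) = u²
Z = 35964241/4575 (Z = (166/4575 + 9176) - 1315 = 41980366/4575 - 1315 = 35964241/4575 ≈ 7861.0)
(Z + m(Q, 85)) - 8*377 = (35964241/4575 + 85²) - 8*377 = (35964241/4575 + 7225) - 3016 = 69018616/4575 - 3016 = 55220416/4575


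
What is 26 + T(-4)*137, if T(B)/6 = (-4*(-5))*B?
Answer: -65734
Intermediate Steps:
T(B) = 120*B (T(B) = 6*((-4*(-5))*B) = 6*(20*B) = 120*B)
26 + T(-4)*137 = 26 + (120*(-4))*137 = 26 - 480*137 = 26 - 65760 = -65734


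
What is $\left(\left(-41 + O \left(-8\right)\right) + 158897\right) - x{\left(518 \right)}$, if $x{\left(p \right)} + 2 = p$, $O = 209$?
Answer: $156668$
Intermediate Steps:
$x{\left(p \right)} = -2 + p$
$\left(\left(-41 + O \left(-8\right)\right) + 158897\right) - x{\left(518 \right)} = \left(\left(-41 + 209 \left(-8\right)\right) + 158897\right) - \left(-2 + 518\right) = \left(\left(-41 - 1672\right) + 158897\right) - 516 = \left(-1713 + 158897\right) - 516 = 157184 - 516 = 156668$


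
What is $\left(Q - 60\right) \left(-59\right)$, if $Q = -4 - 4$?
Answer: $4012$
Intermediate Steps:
$Q = -8$ ($Q = -4 - 4 = -8$)
$\left(Q - 60\right) \left(-59\right) = \left(-8 - 60\right) \left(-59\right) = \left(-68\right) \left(-59\right) = 4012$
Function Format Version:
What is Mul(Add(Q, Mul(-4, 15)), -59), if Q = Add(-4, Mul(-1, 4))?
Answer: 4012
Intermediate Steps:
Q = -8 (Q = Add(-4, -4) = -8)
Mul(Add(Q, Mul(-4, 15)), -59) = Mul(Add(-8, Mul(-4, 15)), -59) = Mul(Add(-8, -60), -59) = Mul(-68, -59) = 4012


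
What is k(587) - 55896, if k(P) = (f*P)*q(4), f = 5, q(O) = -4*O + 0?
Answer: -102856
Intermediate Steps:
q(O) = -4*O
k(P) = -80*P (k(P) = (5*P)*(-4*4) = (5*P)*(-16) = -80*P)
k(587) - 55896 = -80*587 - 55896 = -46960 - 55896 = -102856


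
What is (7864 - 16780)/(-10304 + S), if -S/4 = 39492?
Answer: 2229/42068 ≈ 0.052986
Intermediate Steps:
S = -157968 (S = -4*39492 = -157968)
(7864 - 16780)/(-10304 + S) = (7864 - 16780)/(-10304 - 157968) = -8916/(-168272) = -8916*(-1/168272) = 2229/42068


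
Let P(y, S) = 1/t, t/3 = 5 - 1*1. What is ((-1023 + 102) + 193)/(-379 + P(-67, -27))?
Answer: 8736/4547 ≈ 1.9213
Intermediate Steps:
t = 12 (t = 3*(5 - 1*1) = 3*(5 - 1) = 3*4 = 12)
P(y, S) = 1/12
((-1023 + 102) + 193)/(-379 + P(-67, -27)) = ((-1023 + 102) + 193)/(-379 + 1/12) = (-921 + 193)/(-4547/12) = -728*(-12/4547) = 8736/4547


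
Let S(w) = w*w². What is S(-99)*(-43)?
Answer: 41722857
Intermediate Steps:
S(w) = w³
S(-99)*(-43) = (-99)³*(-43) = -970299*(-43) = 41722857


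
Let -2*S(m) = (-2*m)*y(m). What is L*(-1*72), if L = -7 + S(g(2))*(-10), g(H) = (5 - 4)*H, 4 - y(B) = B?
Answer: 3384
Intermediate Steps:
y(B) = 4 - B
g(H) = H (g(H) = 1*H = H)
S(m) = m*(4 - m) (S(m) = -(-2*m)*(4 - m)/2 = -(-1)*m*(4 - m) = m*(4 - m))
L = -47 (L = -7 + (2*(4 - 1*2))*(-10) = -7 + (2*(4 - 2))*(-10) = -7 + (2*2)*(-10) = -7 + 4*(-10) = -7 - 40 = -47)
L*(-1*72) = -(-47)*72 = -47*(-72) = 3384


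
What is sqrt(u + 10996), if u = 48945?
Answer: sqrt(59941) ≈ 244.83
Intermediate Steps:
sqrt(u + 10996) = sqrt(48945 + 10996) = sqrt(59941)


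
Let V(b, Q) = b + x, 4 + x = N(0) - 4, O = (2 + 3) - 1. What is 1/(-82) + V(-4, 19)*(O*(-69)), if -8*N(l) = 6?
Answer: 288557/82 ≈ 3519.0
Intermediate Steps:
N(l) = -3/4 (N(l) = -1/8*6 = -3/4)
O = 4 (O = 5 - 1 = 4)
x = -35/4 (x = -4 + (-3/4 - 4) = -4 - 19/4 = -35/4 ≈ -8.7500)
V(b, Q) = -35/4 + b (V(b, Q) = b - 35/4 = -35/4 + b)
1/(-82) + V(-4, 19)*(O*(-69)) = 1/(-82) + (-35/4 - 4)*(4*(-69)) = -1/82 - 51/4*(-276) = -1/82 + 3519 = 288557/82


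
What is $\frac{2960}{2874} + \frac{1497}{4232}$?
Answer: $\frac{8414549}{6081384} \approx 1.3837$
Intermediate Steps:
$\frac{2960}{2874} + \frac{1497}{4232} = 2960 \cdot \frac{1}{2874} + 1497 \cdot \frac{1}{4232} = \frac{1480}{1437} + \frac{1497}{4232} = \frac{8414549}{6081384}$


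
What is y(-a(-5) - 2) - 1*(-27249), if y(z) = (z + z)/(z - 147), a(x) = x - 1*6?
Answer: 626724/23 ≈ 27249.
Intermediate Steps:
a(x) = -6 + x (a(x) = x - 6 = -6 + x)
y(z) = 2*z/(-147 + z) (y(z) = (2*z)/(-147 + z) = 2*z/(-147 + z))
y(-a(-5) - 2) - 1*(-27249) = 2*(-(-6 - 5) - 2)/(-147 + (-(-6 - 5) - 2)) - 1*(-27249) = 2*(-1*(-11) - 2)/(-147 + (-1*(-11) - 2)) + 27249 = 2*(11 - 2)/(-147 + (11 - 2)) + 27249 = 2*9/(-147 + 9) + 27249 = 2*9/(-138) + 27249 = 2*9*(-1/138) + 27249 = -3/23 + 27249 = 626724/23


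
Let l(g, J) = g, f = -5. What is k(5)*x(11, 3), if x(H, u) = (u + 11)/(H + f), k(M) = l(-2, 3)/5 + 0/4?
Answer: -14/15 ≈ -0.93333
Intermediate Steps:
k(M) = -⅖ (k(M) = -2/5 + 0/4 = -2*⅕ + 0*(¼) = -⅖ + 0 = -⅖)
x(H, u) = (11 + u)/(-5 + H) (x(H, u) = (u + 11)/(H - 5) = (11 + u)/(-5 + H))
k(5)*x(11, 3) = -2*(11 + 3)/(5*(-5 + 11)) = -2*14/(5*6) = -14/15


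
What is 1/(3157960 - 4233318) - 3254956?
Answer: -3500242974249/1075358 ≈ -3.2550e+6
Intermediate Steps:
1/(3157960 - 4233318) - 3254956 = 1/(-1075358) - 3254956 = -1/1075358 - 3254956 = -3500242974249/1075358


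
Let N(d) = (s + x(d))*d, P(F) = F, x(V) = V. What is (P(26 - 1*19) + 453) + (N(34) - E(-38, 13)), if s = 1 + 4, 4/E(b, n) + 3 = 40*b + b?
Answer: 2787950/1561 ≈ 1786.0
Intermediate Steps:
E(b, n) = 4/(-3 + 41*b) (E(b, n) = 4/(-3 + (40*b + b)) = 4/(-3 + 41*b))
s = 5
N(d) = d*(5 + d) (N(d) = (5 + d)*d = d*(5 + d))
(P(26 - 1*19) + 453) + (N(34) - E(-38, 13)) = ((26 - 1*19) + 453) + (34*(5 + 34) - 4/(-3 + 41*(-38))) = ((26 - 19) + 453) + (34*39 - 4/(-3 - 1558)) = (7 + 453) + (1326 - 4/(-1561)) = 460 + (1326 - 4*(-1)/1561) = 460 + (1326 - 1*(-4/1561)) = 460 + (1326 + 4/1561) = 460 + 2069890/1561 = 2787950/1561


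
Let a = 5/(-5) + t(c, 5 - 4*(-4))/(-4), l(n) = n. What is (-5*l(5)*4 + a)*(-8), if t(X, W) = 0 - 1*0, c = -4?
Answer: 808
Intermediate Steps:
t(X, W) = 0 (t(X, W) = 0 + 0 = 0)
a = -1 (a = 5/(-5) + 0/(-4) = 5*(-⅕) + 0*(-¼) = -1 + 0 = -1)
(-5*l(5)*4 + a)*(-8) = (-5*5*4 - 1)*(-8) = (-25*4 - 1)*(-8) = (-100 - 1)*(-8) = -101*(-8) = 808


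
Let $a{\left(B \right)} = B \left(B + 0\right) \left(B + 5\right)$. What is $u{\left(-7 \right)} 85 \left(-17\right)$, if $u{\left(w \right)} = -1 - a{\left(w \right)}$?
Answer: $-140165$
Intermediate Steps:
$a{\left(B \right)} = B^{2} \left(5 + B\right)$ ($a{\left(B \right)} = B B \left(5 + B\right) = B^{2} \left(5 + B\right)$)
$u{\left(w \right)} = -1 - w^{2} \left(5 + w\right)$
$u{\left(-7 \right)} 85 \left(-17\right) = \left(-1 - \left(-7\right)^{2} \left(5 - 7\right)\right) 85 \left(-17\right) = \left(-1 - 49 \left(-2\right)\right) 85 \left(-17\right) = \left(-1 + 98\right) 85 \left(-17\right) = 97 \cdot 85 \left(-17\right) = 8245 \left(-17\right) = -140165$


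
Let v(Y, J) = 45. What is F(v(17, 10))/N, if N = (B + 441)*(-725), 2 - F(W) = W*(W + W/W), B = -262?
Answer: 2068/129775 ≈ 0.015935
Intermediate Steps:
F(W) = 2 - W*(1 + W) (F(W) = 2 - W*(W + W/W) = 2 - W*(W + 1) = 2 - W*(1 + W))
N = -129775 (N = (-262 + 441)*(-725) = 179*(-725) = -129775)
F(v(17, 10))/N = (2 - 1*45 - 1*45**2)/(-129775) = (2 - 45 - 1*2025)*(-1/129775) = (2 - 45 - 2025)*(-1/129775) = -2068*(-1/129775) = 2068/129775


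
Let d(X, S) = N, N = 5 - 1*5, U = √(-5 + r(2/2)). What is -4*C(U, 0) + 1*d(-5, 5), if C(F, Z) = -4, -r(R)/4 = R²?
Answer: 16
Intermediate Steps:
r(R) = -4*R²
U = 3*I (U = √(-5 - 4*1²) = √(-5 - 4*1) = √(-5 - 4) = √(-9) = 3*I ≈ 3.0*I)
N = 0 (N = 5 - 5 = 0)
d(X, S) = 0
-4*C(U, 0) + 1*d(-5, 5) = -4*(-4) + 1*0 = 16 + 0 = 16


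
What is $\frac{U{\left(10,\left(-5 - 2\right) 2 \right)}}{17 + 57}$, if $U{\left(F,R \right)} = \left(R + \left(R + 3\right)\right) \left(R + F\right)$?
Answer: $\frac{50}{37} \approx 1.3514$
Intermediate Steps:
$U{\left(F,R \right)} = \left(3 + 2 R\right) \left(F + R\right)$ ($U{\left(F,R \right)} = \left(R + \left(3 + R\right)\right) \left(F + R\right) = \left(3 + 2 R\right) \left(F + R\right)$)
$\frac{U{\left(10,\left(-5 - 2\right) 2 \right)}}{17 + 57} = \frac{2 \left(\left(-5 - 2\right) 2\right)^{2} + 3 \cdot 10 + 3 \left(-5 - 2\right) 2 + 2 \cdot 10 \left(-5 - 2\right) 2}{17 + 57} = \frac{2 \left(\left(-7\right) 2\right)^{2} + 30 + 3 \left(\left(-7\right) 2\right) + 2 \cdot 10 \left(\left(-7\right) 2\right)}{74} = \frac{2 \left(-14\right)^{2} + 30 + 3 \left(-14\right) + 2 \cdot 10 \left(-14\right)}{74} = \frac{2 \cdot 196 + 30 - 42 - 280}{74} = \frac{392 + 30 - 42 - 280}{74} = \frac{1}{74} \cdot 100 = \frac{50}{37}$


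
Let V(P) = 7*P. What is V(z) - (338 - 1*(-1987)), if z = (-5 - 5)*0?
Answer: -2325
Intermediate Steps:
z = 0 (z = -10*0 = 0)
V(z) - (338 - 1*(-1987)) = 7*0 - (338 - 1*(-1987)) = 0 - (338 + 1987) = 0 - 1*2325 = 0 - 2325 = -2325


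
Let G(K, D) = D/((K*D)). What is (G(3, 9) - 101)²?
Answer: 91204/9 ≈ 10134.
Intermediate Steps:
G(K, D) = 1/K (G(K, D) = D/((D*K)) = D*(1/(D*K)) = 1/K)
(G(3, 9) - 101)² = (1/3 - 101)² = (⅓ - 101)² = (-302/3)² = 91204/9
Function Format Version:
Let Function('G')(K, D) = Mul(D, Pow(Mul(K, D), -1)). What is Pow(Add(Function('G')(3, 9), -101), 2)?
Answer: Rational(91204, 9) ≈ 10134.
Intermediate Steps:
Function('G')(K, D) = Pow(K, -1) (Function('G')(K, D) = Mul(D, Pow(Mul(D, K), -1)) = Mul(D, Mul(Pow(D, -1), Pow(K, -1))) = Pow(K, -1))
Pow(Add(Function('G')(3, 9), -101), 2) = Pow(Add(Pow(3, -1), -101), 2) = Pow(Add(Rational(1, 3), -101), 2) = Pow(Rational(-302, 3), 2) = Rational(91204, 9)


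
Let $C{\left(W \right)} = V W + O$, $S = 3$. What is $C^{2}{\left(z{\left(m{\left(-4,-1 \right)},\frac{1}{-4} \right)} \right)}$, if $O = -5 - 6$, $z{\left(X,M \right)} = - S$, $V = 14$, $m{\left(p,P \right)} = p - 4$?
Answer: $2809$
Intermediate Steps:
$m{\left(p,P \right)} = -4 + p$
$z{\left(X,M \right)} = -3$ ($z{\left(X,M \right)} = \left(-1\right) 3 = -3$)
$O = -11$
$C{\left(W \right)} = -11 + 14 W$ ($C{\left(W \right)} = 14 W - 11 = -11 + 14 W$)
$C^{2}{\left(z{\left(m{\left(-4,-1 \right)},\frac{1}{-4} \right)} \right)} = \left(-11 + 14 \left(-3\right)\right)^{2} = \left(-11 - 42\right)^{2} = \left(-53\right)^{2} = 2809$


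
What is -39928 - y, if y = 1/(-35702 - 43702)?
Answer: -3170442911/79404 ≈ -39928.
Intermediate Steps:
y = -1/79404 (y = 1/(-79404) = -1/79404 ≈ -1.2594e-5)
-39928 - y = -39928 - 1*(-1/79404) = -39928 + 1/79404 = -3170442911/79404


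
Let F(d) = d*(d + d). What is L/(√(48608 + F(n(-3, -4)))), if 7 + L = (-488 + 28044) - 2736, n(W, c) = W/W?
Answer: 24813*√48610/48610 ≈ 112.54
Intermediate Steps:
n(W, c) = 1
F(d) = 2*d² (F(d) = d*(2*d) = 2*d²)
L = 24813 (L = -7 + ((-488 + 28044) - 2736) = -7 + (27556 - 2736) = -7 + 24820 = 24813)
L/(√(48608 + F(n(-3, -4)))) = 24813/(√(48608 + 2*1²)) = 24813/(√(48608 + 2*1)) = 24813/(√(48608 + 2)) = 24813/(√48610) = 24813*(√48610/48610) = 24813*√48610/48610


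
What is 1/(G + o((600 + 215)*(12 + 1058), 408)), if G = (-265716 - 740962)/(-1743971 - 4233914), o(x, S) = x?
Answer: 5977885/5213015620928 ≈ 1.1467e-6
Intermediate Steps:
G = 1006678/5977885 (G = -1006678/(-5977885) = -1006678*(-1/5977885) = 1006678/5977885 ≈ 0.16840)
1/(G + o((600 + 215)*(12 + 1058), 408)) = 1/(1006678/5977885 + (600 + 215)*(12 + 1058)) = 1/(1006678/5977885 + 815*1070) = 1/(1006678/5977885 + 872050) = 1/(5213015620928/5977885) = 5977885/5213015620928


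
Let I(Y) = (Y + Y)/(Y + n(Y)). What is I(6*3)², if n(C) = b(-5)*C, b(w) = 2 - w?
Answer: 1/16 ≈ 0.062500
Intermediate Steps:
n(C) = 7*C (n(C) = (2 - 1*(-5))*C = (2 + 5)*C = 7*C)
I(Y) = ¼ (I(Y) = (Y + Y)/(Y + 7*Y) = (2*Y)/((8*Y)) = (2*Y)*(1/(8*Y)) = ¼)
I(6*3)² = (¼)² = 1/16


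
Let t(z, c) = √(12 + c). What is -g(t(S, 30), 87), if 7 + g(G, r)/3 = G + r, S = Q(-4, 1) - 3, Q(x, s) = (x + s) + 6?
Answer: -240 - 3*√42 ≈ -259.44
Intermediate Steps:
Q(x, s) = 6 + s + x (Q(x, s) = (s + x) + 6 = 6 + s + x)
S = 0 (S = (6 + 1 - 4) - 3 = 3 - 3 = 0)
g(G, r) = -21 + 3*G + 3*r (g(G, r) = -21 + 3*(G + r) = -21 + (3*G + 3*r) = -21 + 3*G + 3*r)
-g(t(S, 30), 87) = -(-21 + 3*√(12 + 30) + 3*87) = -(-21 + 3*√42 + 261) = -(240 + 3*√42) = -240 - 3*√42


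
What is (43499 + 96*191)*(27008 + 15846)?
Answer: 2649877090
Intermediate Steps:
(43499 + 96*191)*(27008 + 15846) = (43499 + 18336)*42854 = 61835*42854 = 2649877090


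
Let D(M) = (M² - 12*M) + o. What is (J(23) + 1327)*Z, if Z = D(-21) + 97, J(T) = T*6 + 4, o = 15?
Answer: 1182545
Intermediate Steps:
D(M) = 15 + M² - 12*M (D(M) = (M² - 12*M) + 15 = 15 + M² - 12*M)
J(T) = 4 + 6*T (J(T) = 6*T + 4 = 4 + 6*T)
Z = 805 (Z = (15 + (-21)² - 12*(-21)) + 97 = (15 + 441 + 252) + 97 = 708 + 97 = 805)
(J(23) + 1327)*Z = ((4 + 6*23) + 1327)*805 = ((4 + 138) + 1327)*805 = (142 + 1327)*805 = 1469*805 = 1182545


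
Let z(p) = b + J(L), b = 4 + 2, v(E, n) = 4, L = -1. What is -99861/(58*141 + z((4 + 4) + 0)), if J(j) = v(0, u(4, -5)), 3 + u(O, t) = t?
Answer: -99861/8188 ≈ -12.196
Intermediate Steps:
u(O, t) = -3 + t
J(j) = 4
b = 6
z(p) = 10 (z(p) = 6 + 4 = 10)
-99861/(58*141 + z((4 + 4) + 0)) = -99861/(58*141 + 10) = -99861/(8178 + 10) = -99861/8188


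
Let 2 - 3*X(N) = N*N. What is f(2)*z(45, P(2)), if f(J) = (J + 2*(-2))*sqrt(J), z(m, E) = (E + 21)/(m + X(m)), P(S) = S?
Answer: 69*sqrt(2)/944 ≈ 0.10337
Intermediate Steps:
X(N) = 2/3 - N**2/3 (X(N) = 2/3 - N*N/3 = 2/3 - N**2/3)
z(m, E) = (21 + E)/(2/3 + m - m**2/3) (z(m, E) = (E + 21)/(m + (2/3 - m**2/3)) = (21 + E)/(2/3 + m - m**2/3))
f(J) = sqrt(J)*(-4 + J) (f(J) = (J - 4)*sqrt(J) = (-4 + J)*sqrt(J) = sqrt(J)*(-4 + J))
f(2)*z(45, P(2)) = (sqrt(2)*(-4 + 2))*(3*(21 + 2)/(2 - 1*45**2 + 3*45)) = (sqrt(2)*(-2))*(3*23/(2 - 1*2025 + 135)) = (-2*sqrt(2))*(3*23/(2 - 2025 + 135)) = (-2*sqrt(2))*(3*23/(-1888)) = (-2*sqrt(2))*(3*(-1/1888)*23) = -2*sqrt(2)*(-69/1888) = 69*sqrt(2)/944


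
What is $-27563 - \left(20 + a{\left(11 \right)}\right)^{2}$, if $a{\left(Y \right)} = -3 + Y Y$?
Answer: $-46607$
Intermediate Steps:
$a{\left(Y \right)} = -3 + Y^{2}$
$-27563 - \left(20 + a{\left(11 \right)}\right)^{2} = -27563 - \left(20 - \left(3 - 11^{2}\right)\right)^{2} = -27563 - \left(20 + \left(-3 + 121\right)\right)^{2} = -27563 - \left(20 + 118\right)^{2} = -27563 - 138^{2} = -27563 - 19044 = -46607$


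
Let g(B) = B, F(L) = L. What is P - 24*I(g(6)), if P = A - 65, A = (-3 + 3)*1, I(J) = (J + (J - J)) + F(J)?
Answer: -353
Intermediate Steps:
I(J) = 2*J (I(J) = (J + (J - J)) + J = (J + 0) + J = J + J = 2*J)
A = 0 (A = 0*1 = 0)
P = -65 (P = 0 - 65 = -65)
P - 24*I(g(6)) = -65 - 48*6 = -65 - 24*12 = -65 - 288 = -353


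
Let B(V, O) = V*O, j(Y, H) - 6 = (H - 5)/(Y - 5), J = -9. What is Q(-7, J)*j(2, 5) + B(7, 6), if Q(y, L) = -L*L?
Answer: -444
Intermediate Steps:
j(Y, H) = 6 + (-5 + H)/(-5 + Y) (j(Y, H) = 6 + (H - 5)/(Y - 5) = 6 + (-5 + H)/(-5 + Y))
B(V, O) = O*V
Q(y, L) = -L²
Q(-7, J)*j(2, 5) + B(7, 6) = (-1*(-9)²)*((-35 + 5 + 6*2)/(-5 + 2)) + 6*7 = (-1*81)*((-35 + 5 + 12)/(-3)) + 42 = -(-27)*(-18) + 42 = -81*6 + 42 = -486 + 42 = -444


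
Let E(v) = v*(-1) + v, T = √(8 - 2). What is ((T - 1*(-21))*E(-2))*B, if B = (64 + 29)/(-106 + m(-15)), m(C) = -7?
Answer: 0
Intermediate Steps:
T = √6 ≈ 2.4495
E(v) = 0 (E(v) = -v + v = 0)
B = -93/113 (B = (64 + 29)/(-106 - 7) = 93/(-113) = 93*(-1/113) = -93/113 ≈ -0.82301)
((T - 1*(-21))*E(-2))*B = ((√6 - 1*(-21))*0)*(-93/113) = ((√6 + 21)*0)*(-93/113) = ((21 + √6)*0)*(-93/113) = 0*(-93/113) = 0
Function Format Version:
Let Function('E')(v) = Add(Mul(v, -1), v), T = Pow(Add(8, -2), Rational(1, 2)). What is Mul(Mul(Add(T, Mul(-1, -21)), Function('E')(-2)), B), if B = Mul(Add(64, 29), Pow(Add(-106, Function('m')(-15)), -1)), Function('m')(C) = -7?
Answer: 0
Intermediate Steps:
T = Pow(6, Rational(1, 2)) ≈ 2.4495
Function('E')(v) = 0 (Function('E')(v) = Add(Mul(-1, v), v) = 0)
B = Rational(-93, 113) (B = Mul(Add(64, 29), Pow(Add(-106, -7), -1)) = Mul(93, Pow(-113, -1)) = Mul(93, Rational(-1, 113)) = Rational(-93, 113) ≈ -0.82301)
Mul(Mul(Add(T, Mul(-1, -21)), Function('E')(-2)), B) = Mul(Mul(Add(Pow(6, Rational(1, 2)), Mul(-1, -21)), 0), Rational(-93, 113)) = Mul(Mul(Add(Pow(6, Rational(1, 2)), 21), 0), Rational(-93, 113)) = Mul(Mul(Add(21, Pow(6, Rational(1, 2))), 0), Rational(-93, 113)) = Mul(0, Rational(-93, 113)) = 0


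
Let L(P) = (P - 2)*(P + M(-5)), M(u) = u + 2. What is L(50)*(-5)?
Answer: -11280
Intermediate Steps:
M(u) = 2 + u
L(P) = (-3 + P)*(-2 + P) (L(P) = (P - 2)*(P + (2 - 5)) = (-2 + P)*(P - 3) = (-2 + P)*(-3 + P) = (-3 + P)*(-2 + P))
L(50)*(-5) = (6 + 50² - 5*50)*(-5) = (6 + 2500 - 250)*(-5) = 2256*(-5) = -11280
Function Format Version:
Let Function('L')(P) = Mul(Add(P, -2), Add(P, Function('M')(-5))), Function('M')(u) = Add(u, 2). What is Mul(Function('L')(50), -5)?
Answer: -11280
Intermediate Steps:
Function('M')(u) = Add(2, u)
Function('L')(P) = Mul(Add(-3, P), Add(-2, P)) (Function('L')(P) = Mul(Add(P, -2), Add(P, Add(2, -5))) = Mul(Add(-2, P), Add(P, -3)) = Mul(Add(-2, P), Add(-3, P)) = Mul(Add(-3, P), Add(-2, P)))
Mul(Function('L')(50), -5) = Mul(Add(6, Pow(50, 2), Mul(-5, 50)), -5) = Mul(Add(6, 2500, -250), -5) = Mul(2256, -5) = -11280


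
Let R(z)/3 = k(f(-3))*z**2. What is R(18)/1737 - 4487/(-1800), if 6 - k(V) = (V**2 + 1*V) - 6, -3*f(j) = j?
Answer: 2809991/347400 ≈ 8.0886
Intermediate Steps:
f(j) = -j/3
k(V) = 12 - V - V**2 (k(V) = 6 - ((V**2 + 1*V) - 6) = 6 - ((V**2 + V) - 6) = 6 - ((V + V**2) - 6) = 6 - (-6 + V + V**2) = 6 + (6 - V - V**2) = 12 - V - V**2)
R(z) = 30*z**2 (R(z) = 3*((12 - (-1)*(-3)/3 - (-1/3*(-3))**2)*z**2) = 3*((12 - 1*1 - 1*1**2)*z**2) = 3*((12 - 1 - 1*1)*z**2) = 3*((12 - 1 - 1)*z**2) = 3*(10*z**2) = 30*z**2)
R(18)/1737 - 4487/(-1800) = (30*18**2)/1737 - 4487/(-1800) = (30*324)*(1/1737) - 4487*(-1/1800) = 9720*(1/1737) + 4487/1800 = 1080/193 + 4487/1800 = 2809991/347400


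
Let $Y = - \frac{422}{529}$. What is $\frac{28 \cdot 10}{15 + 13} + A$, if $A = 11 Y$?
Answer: $\frac{648}{529} \approx 1.225$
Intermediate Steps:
$Y = - \frac{422}{529}$ ($Y = \left(-422\right) \frac{1}{529} = - \frac{422}{529} \approx -0.79773$)
$A = - \frac{4642}{529}$ ($A = 11 \left(- \frac{422}{529}\right) = - \frac{4642}{529} \approx -8.775$)
$\frac{28 \cdot 10}{15 + 13} + A = \frac{28 \cdot 10}{15 + 13} - \frac{4642}{529} = \frac{280}{28} - \frac{4642}{529} = 280 \cdot \frac{1}{28} - \frac{4642}{529} = 10 - \frac{4642}{529} = \frac{648}{529}$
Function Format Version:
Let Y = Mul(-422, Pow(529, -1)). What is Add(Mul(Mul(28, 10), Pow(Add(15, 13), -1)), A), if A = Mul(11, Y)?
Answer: Rational(648, 529) ≈ 1.2250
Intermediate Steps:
Y = Rational(-422, 529) (Y = Mul(-422, Rational(1, 529)) = Rational(-422, 529) ≈ -0.79773)
A = Rational(-4642, 529) (A = Mul(11, Rational(-422, 529)) = Rational(-4642, 529) ≈ -8.7750)
Add(Mul(Mul(28, 10), Pow(Add(15, 13), -1)), A) = Add(Mul(Mul(28, 10), Pow(Add(15, 13), -1)), Rational(-4642, 529)) = Add(Mul(280, Pow(28, -1)), Rational(-4642, 529)) = Add(Mul(280, Rational(1, 28)), Rational(-4642, 529)) = Add(10, Rational(-4642, 529)) = Rational(648, 529)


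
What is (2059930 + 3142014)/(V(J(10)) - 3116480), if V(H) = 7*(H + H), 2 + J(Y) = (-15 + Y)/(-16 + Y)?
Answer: -15605832/9349489 ≈ -1.6692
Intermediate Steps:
J(Y) = -2 + (-15 + Y)/(-16 + Y)
V(H) = 14*H (V(H) = 7*(2*H) = 14*H)
(2059930 + 3142014)/(V(J(10)) - 3116480) = (2059930 + 3142014)/(14*((17 - 1*10)/(-16 + 10)) - 3116480) = 5201944/(14*((17 - 10)/(-6)) - 3116480) = 5201944/(14*(-⅙*7) - 3116480) = 5201944/(14*(-7/6) - 3116480) = 5201944/(-49/3 - 3116480) = 5201944/(-9349489/3) = 5201944*(-3/9349489) = -15605832/9349489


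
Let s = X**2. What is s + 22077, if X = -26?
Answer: 22753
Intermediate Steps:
s = 676 (s = (-26)**2 = 676)
s + 22077 = 676 + 22077 = 22753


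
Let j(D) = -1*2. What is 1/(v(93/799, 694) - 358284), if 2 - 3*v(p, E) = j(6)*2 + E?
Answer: -3/1075540 ≈ -2.7893e-6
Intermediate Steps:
j(D) = -2
v(p, E) = 2 - E/3 (v(p, E) = 2/3 - (-2*2 + E)/3 = 2/3 - (-4 + E)/3 = 2/3 + (4/3 - E/3) = 2 - E/3)
1/(v(93/799, 694) - 358284) = 1/((2 - 1/3*694) - 358284) = 1/((2 - 694/3) - 358284) = 1/(-688/3 - 358284) = 1/(-1075540/3) = -3/1075540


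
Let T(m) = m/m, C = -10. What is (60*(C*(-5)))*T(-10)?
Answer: 3000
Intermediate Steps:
T(m) = 1
(60*(C*(-5)))*T(-10) = (60*(-10*(-5)))*1 = (60*50)*1 = 3000*1 = 3000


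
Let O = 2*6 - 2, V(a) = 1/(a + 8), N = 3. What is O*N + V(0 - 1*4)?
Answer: 121/4 ≈ 30.250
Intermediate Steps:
V(a) = 1/(8 + a)
O = 10 (O = 12 - 2 = 10)
O*N + V(0 - 1*4) = 10*3 + 1/(8 + (0 - 1*4)) = 30 + 1/(8 + (0 - 4)) = 30 + 1/(8 - 4) = 30 + 1/4 = 30 + ¼ = 121/4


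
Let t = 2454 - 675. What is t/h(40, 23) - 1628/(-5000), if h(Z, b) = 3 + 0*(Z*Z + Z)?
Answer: 741657/1250 ≈ 593.33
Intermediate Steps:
t = 1779
h(Z, b) = 3 (h(Z, b) = 3 + 0*(Z**2 + Z) = 3 + 0*(Z + Z**2) = 3 + 0 = 3)
t/h(40, 23) - 1628/(-5000) = 1779/3 - 1628/(-5000) = 1779*(1/3) - 1628*(-1/5000) = 593 + 407/1250 = 741657/1250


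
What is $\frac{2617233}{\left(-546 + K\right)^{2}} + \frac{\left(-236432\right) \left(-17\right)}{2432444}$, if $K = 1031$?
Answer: $\frac{261132960709}{20434701425} \approx 12.779$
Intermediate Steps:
$\frac{2617233}{\left(-546 + K\right)^{2}} + \frac{\left(-236432\right) \left(-17\right)}{2432444} = \frac{2617233}{\left(-546 + 1031\right)^{2}} + \frac{\left(-236432\right) \left(-17\right)}{2432444} = \frac{2617233}{485^{2}} + 4019344 \cdot \frac{1}{2432444} = \frac{2617233}{235225} + \frac{143548}{86873} = \frac{261132960709}{20434701425}$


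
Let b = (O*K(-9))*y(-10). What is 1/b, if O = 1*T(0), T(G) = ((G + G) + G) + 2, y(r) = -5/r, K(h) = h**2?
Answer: 1/81 ≈ 0.012346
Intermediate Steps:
T(G) = 2 + 3*G (T(G) = (2*G + G) + 2 = 3*G + 2 = 2 + 3*G)
O = 2 (O = 1*(2 + 3*0) = 1*(2 + 0) = 1*2 = 2)
b = 81 (b = (2*(-9)**2)*(-5/(-10)) = (2*81)*(-5*(-1/10)) = 162*(1/2) = 81)
1/b = 1/81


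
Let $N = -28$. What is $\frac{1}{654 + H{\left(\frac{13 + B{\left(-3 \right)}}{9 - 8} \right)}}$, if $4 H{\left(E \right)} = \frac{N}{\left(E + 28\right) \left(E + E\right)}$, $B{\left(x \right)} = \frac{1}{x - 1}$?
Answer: $\frac{8313}{5436646} \approx 0.0015291$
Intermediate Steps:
$B{\left(x \right)} = \frac{1}{-1 + x}$
$H{\left(E \right)} = - \frac{7}{2 E \left(28 + E\right)}$ ($H{\left(E \right)} = \frac{\left(-28\right) \frac{1}{\left(E + 28\right) \left(E + E\right)}}{4} = \frac{\left(-28\right) \frac{1}{\left(28 + E\right) 2 E}}{4} = \frac{\left(-28\right) \frac{1}{2 E \left(28 + E\right)}}{4} = \frac{\left(-14\right) \frac{1}{E} \frac{1}{28 + E}}{4} = - \frac{7}{2 E \left(28 + E\right)}$)
$\frac{1}{654 + H{\left(\frac{13 + B{\left(-3 \right)}}{9 - 8} \right)}} = \frac{1}{654 - \frac{7}{2 \frac{13 + \frac{1}{-1 - 3}}{9 - 8} \left(28 + \frac{13 + \frac{1}{-1 - 3}}{9 - 8}\right)}} = \frac{1}{654 - \frac{7}{2 \frac{13 + \frac{1}{-4}}{1} \left(28 + \frac{13 + \frac{1}{-4}}{1}\right)}} = \frac{1}{654 - \frac{7}{2 \left(13 - \frac{1}{4}\right) 1 \left(28 + \left(13 - \frac{1}{4}\right) 1\right)}} = \frac{1}{654 - \frac{7}{2 \cdot \frac{51}{4} \cdot 1 \left(28 + \frac{51}{4} \cdot 1\right)}} = \frac{1}{654 - \frac{7}{2 \cdot \frac{51}{4} \left(28 + \frac{51}{4}\right)}} = \frac{1}{654 - \frac{14}{51 \cdot \frac{163}{4}}} = \frac{1}{654 - \frac{14}{51} \cdot \frac{4}{163}} = \frac{1}{654 - \frac{56}{8313}} = \frac{1}{\frac{5436646}{8313}} = \frac{8313}{5436646}$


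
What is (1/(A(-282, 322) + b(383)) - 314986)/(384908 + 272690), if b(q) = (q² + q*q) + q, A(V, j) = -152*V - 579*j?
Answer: -47306802381/98762670826 ≈ -0.47899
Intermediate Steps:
A(V, j) = -579*j - 152*V
b(q) = q + 2*q² (b(q) = (q² + q²) + q = 2*q² + q = q + 2*q²)
(1/(A(-282, 322) + b(383)) - 314986)/(384908 + 272690) = (1/((-579*322 - 152*(-282)) + 383*(1 + 2*383)) - 314986)/(384908 + 272690) = (1/((-186438 + 42864) + 383*(1 + 766)) - 314986)/657598 = (1/(-143574 + 383*767) - 314986)*(1/657598) = (1/(-143574 + 293761) - 314986)*(1/657598) = (1/150187 - 314986)*(1/657598) = -47306802381/150187*1/657598 = -47306802381/98762670826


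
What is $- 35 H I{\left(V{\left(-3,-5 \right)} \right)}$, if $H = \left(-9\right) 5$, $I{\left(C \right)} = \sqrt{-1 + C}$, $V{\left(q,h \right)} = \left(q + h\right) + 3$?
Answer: $1575 i \sqrt{6} \approx 3857.9 i$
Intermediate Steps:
$V{\left(q,h \right)} = 3 + h + q$ ($V{\left(q,h \right)} = \left(h + q\right) + 3 = 3 + h + q$)
$H = -45$
$- 35 H I{\left(V{\left(-3,-5 \right)} \right)} = \left(-35\right) \left(-45\right) \sqrt{-1 - 5} = 1575 \sqrt{-1 - 5} = 1575 \sqrt{-6} = 1575 i \sqrt{6}$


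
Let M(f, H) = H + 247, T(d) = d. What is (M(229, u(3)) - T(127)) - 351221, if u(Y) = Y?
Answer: -351098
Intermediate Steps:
M(f, H) = 247 + H
(M(229, u(3)) - T(127)) - 351221 = ((247 + 3) - 1*127) - 351221 = (250 - 127) - 351221 = 123 - 351221 = -351098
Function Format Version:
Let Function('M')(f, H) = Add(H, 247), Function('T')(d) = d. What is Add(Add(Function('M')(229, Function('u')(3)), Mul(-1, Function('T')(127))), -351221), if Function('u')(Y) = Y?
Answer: -351098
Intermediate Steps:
Function('M')(f, H) = Add(247, H)
Add(Add(Function('M')(229, Function('u')(3)), Mul(-1, Function('T')(127))), -351221) = Add(Add(Add(247, 3), Mul(-1, 127)), -351221) = Add(Add(250, -127), -351221) = Add(123, -351221) = -351098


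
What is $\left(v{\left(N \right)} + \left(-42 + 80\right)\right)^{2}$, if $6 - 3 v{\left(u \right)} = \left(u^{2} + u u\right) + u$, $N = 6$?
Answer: $196$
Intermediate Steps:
$v{\left(u \right)} = 2 - \frac{2 u^{2}}{3} - \frac{u}{3}$ ($v{\left(u \right)} = 2 - \frac{\left(u^{2} + u u\right) + u}{3} = 2 - \frac{\left(u^{2} + u^{2}\right) + u}{3} = 2 - \frac{2 u^{2} + u}{3} = 2 - \frac{u + 2 u^{2}}{3} = 2 - \left(\frac{u}{3} + \frac{2 u^{2}}{3}\right) = 2 - \frac{2 u^{2}}{3} - \frac{u}{3}$)
$\left(v{\left(N \right)} + \left(-42 + 80\right)\right)^{2} = \left(\left(2 - \frac{2 \cdot 6^{2}}{3} - 2\right) + \left(-42 + 80\right)\right)^{2} = \left(\left(2 - 24 - 2\right) + 38\right)^{2} = \left(-24 + 38\right)^{2} = 14^{2} = 196$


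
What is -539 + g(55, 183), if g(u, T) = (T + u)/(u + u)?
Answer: -29526/55 ≈ -536.84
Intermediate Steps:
g(u, T) = (T + u)/(2*u) (g(u, T) = (T + u)/((2*u)) = (T + u)*(1/(2*u)) = (T + u)/(2*u))
-539 + g(55, 183) = -539 + (½)*(183 + 55)/55 = -539 + (½)*(1/55)*238 = -539 + 119/55 = -29526/55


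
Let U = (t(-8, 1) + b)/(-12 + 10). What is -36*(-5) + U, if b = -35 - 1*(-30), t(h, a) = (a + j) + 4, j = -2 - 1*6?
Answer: 184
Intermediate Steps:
j = -8 (j = -2 - 6 = -8)
t(h, a) = -4 + a (t(h, a) = (a - 8) + 4 = (-8 + a) + 4 = -4 + a)
b = -5 (b = -35 + 30 = -5)
U = 4 (U = ((-4 + 1) - 5)/(-12 + 10) = (-3 - 5)/(-2) = -8*(-½) = 4)
-36*(-5) + U = -36*(-5) + 4 = 180 + 4 = 184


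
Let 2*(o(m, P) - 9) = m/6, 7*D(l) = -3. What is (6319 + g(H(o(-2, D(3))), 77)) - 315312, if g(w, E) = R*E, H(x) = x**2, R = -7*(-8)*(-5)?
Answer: -330553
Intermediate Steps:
D(l) = -3/7 (D(l) = (1/7)*(-3) = -3/7)
R = -280 (R = 56*(-5) = -280)
o(m, P) = 9 + m/12 (o(m, P) = 9 + (m/6)/2 = 9 + m/12)
g(w, E) = -280*E
(6319 + g(H(o(-2, D(3))), 77)) - 315312 = (6319 - 280*77) - 315312 = (6319 - 21560) - 315312 = -15241 - 315312 = -330553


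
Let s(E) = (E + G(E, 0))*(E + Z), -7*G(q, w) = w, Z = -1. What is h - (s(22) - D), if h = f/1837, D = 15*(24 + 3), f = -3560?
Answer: -108269/1837 ≈ -58.938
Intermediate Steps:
G(q, w) = -w/7
s(E) = E*(-1 + E) (s(E) = (E - ⅐*0)*(E - 1) = (E + 0)*(-1 + E) = E*(-1 + E))
D = 405 (D = 15*27 = 405)
h = -3560/1837 ≈ -1.9379
h - (s(22) - D) = -3560/1837 - (22*(-1 + 22) - 1*405) = -3560/1837 - (22*21 - 405) = -3560/1837 - (462 - 405) = -3560/1837 - 1*57 = -3560/1837 - 57 = -108269/1837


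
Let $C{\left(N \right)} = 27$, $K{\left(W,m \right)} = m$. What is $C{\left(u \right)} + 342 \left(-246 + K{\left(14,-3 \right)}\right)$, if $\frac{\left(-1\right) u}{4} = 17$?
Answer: $-85131$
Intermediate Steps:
$u = -68$ ($u = \left(-4\right) 17 = -68$)
$C{\left(u \right)} + 342 \left(-246 + K{\left(14,-3 \right)}\right) = 27 + 342 \left(-246 - 3\right) = 27 + 342 \left(-249\right) = 27 - 85158 = -85131$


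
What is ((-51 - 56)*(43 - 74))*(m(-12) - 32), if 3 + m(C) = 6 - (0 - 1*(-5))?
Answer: -112778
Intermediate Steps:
m(C) = -2 (m(C) = -3 + (6 - (0 - 1*(-5))) = -3 + (6 - (0 + 5)) = -3 + (6 - 1*5) = -3 + (6 - 5) = -3 + 1 = -2)
((-51 - 56)*(43 - 74))*(m(-12) - 32) = ((-51 - 56)*(43 - 74))*(-2 - 32) = -107*(-31)*(-34) = 3317*(-34) = -112778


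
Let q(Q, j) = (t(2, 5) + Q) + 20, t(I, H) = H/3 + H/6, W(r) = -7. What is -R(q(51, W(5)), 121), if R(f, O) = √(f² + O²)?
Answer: -√80173/2 ≈ -141.57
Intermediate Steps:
t(I, H) = H/2 (t(I, H) = H*(⅓) + H*(⅙) = H/3 + H/6 = H/2)
q(Q, j) = 45/2 + Q (q(Q, j) = ((½)*5 + Q) + 20 = (5/2 + Q) + 20 = 45/2 + Q)
R(f, O) = √(O² + f²)
-R(q(51, W(5)), 121) = -√(121² + (45/2 + 51)²) = -√(14641 + (147/2)²) = -√(14641 + 21609/4) = -√(80173/4) = -√80173/2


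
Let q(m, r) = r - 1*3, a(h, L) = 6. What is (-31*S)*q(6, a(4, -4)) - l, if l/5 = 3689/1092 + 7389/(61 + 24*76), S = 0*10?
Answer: -165083/4524 ≈ -36.490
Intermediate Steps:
q(m, r) = -3 + r (q(m, r) = r - 3 = -3 + r)
S = 0
l = 165083/4524 (l = 5*(3689/1092 + 7389/(61 + 24*76)) = 5*(3689*(1/1092) + 7389/(61 + 1824)) = 5*(527/156 + 7389/1885) = 5*(165083/22620) = 165083/4524 ≈ 36.490)
(-31*S)*q(6, a(4, -4)) - l = (-31*0)*(-3 + 6) - 1*165083/4524 = 0*3 - 165083/4524 = 0 - 165083/4524 = -165083/4524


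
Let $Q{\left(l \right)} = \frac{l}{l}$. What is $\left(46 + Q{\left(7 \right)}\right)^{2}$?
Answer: $2209$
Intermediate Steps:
$Q{\left(l \right)} = 1$
$\left(46 + Q{\left(7 \right)}\right)^{2} = \left(46 + 1\right)^{2} = 47^{2} = 2209$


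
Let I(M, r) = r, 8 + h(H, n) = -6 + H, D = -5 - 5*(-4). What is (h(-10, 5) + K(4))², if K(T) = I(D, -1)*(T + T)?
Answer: 1024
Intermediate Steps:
D = 15 (D = -5 + 20 = 15)
h(H, n) = -14 + H (h(H, n) = -8 + (-6 + H) = -14 + H)
K(T) = -2*T (K(T) = -(T + T) = -2*T)
(h(-10, 5) + K(4))² = ((-14 - 10) - 2*4)² = (-24 - 8)² = (-32)² = 1024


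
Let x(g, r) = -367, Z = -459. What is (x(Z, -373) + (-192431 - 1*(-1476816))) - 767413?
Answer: 516605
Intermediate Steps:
(x(Z, -373) + (-192431 - 1*(-1476816))) - 767413 = (-367 + (-192431 - 1*(-1476816))) - 767413 = (-367 + (-192431 + 1476816)) - 767413 = (-367 + 1284385) - 767413 = 1284018 - 767413 = 516605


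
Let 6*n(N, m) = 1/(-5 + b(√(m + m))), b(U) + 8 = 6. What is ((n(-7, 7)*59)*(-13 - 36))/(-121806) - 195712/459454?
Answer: -71611564867/167892761772 ≈ -0.42653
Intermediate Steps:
b(U) = -2 (b(U) = -8 + 6 = -2)
n(N, m) = -1/42 (n(N, m) = 1/(6*(-5 - 2)) = (⅙)/(-7) = (⅙)*(-⅐) = -1/42)
((n(-7, 7)*59)*(-13 - 36))/(-121806) - 195712/459454 = ((-1/42*59)*(-13 - 36))/(-121806) - 195712/459454 = -59/42*(-49)*(-1/121806) - 195712*1/459454 = (413/6)*(-1/121806) - 97856/229727 = -413/730836 - 97856/229727 = -71611564867/167892761772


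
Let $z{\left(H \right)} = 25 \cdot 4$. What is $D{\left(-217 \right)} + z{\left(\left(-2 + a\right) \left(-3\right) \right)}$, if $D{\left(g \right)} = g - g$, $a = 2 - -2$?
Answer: $100$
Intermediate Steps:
$a = 4$ ($a = 2 + 2 = 4$)
$z{\left(H \right)} = 100$
$D{\left(g \right)} = 0$
$D{\left(-217 \right)} + z{\left(\left(-2 + a\right) \left(-3\right) \right)} = 0 + 100 = 100$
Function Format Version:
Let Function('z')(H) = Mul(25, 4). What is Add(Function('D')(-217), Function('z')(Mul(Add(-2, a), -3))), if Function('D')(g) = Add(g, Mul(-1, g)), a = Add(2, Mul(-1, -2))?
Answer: 100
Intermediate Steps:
a = 4 (a = Add(2, 2) = 4)
Function('z')(H) = 100
Function('D')(g) = 0
Add(Function('D')(-217), Function('z')(Mul(Add(-2, a), -3))) = Add(0, 100) = 100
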